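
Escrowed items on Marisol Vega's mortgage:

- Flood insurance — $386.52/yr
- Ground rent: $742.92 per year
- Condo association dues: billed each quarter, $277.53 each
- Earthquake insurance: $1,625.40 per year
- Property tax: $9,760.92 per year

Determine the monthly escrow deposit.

Flood insurance = $386.52 per year
Ground rent = $742.92 per year
Condo association dues = $277.53 × 4 = $1,110.12 per year
Earthquake insurance = $1,625.40 per year
Property tax = $9,760.92 per year
Annual escrow total = $13,625.88
Per month = $13,625.88 ÷ 12 = $1,135.49

$1,135.49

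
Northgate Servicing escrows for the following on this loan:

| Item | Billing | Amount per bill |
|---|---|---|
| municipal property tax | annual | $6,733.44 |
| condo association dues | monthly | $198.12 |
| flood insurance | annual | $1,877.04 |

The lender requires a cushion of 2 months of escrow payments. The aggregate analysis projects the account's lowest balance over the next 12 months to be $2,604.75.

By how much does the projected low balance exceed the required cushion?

$773.43

Municipal property tax — $6,733.44
Condo association dues — $198.12 × 12 = $2,377.44
Flood insurance — $1,877.04
Yearly total = $6,733.44 + $2,377.44 + $1,877.04 = $10,987.92
Monthly = $10,987.92 / 12 = $915.66
Cushion = 2 × $915.66 = $1,831.32
Surplus = $2,604.75 − $1,831.32 = $773.43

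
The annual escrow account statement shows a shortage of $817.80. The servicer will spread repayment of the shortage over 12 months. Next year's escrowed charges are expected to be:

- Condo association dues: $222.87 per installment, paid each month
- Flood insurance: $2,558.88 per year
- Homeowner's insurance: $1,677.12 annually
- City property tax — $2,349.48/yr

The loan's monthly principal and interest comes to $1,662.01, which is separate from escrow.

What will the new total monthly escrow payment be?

Condo association dues: $222.87 × 12 = $2,674.44 per year
Flood insurance: $2,558.88 per year
Homeowner's insurance: $1,677.12 per year
City property tax: $2,349.48 per year
Annual escrow total = $2,674.44 + $2,558.88 + $1,677.12 + $2,349.48 = $9,259.92
Monthly escrow = $9,259.92 / 12 = $771.66
Monthly shortage recovery: $817.80 / 12 = $68.15
New monthly escrow = $771.66 + $68.15 = $839.81

$839.81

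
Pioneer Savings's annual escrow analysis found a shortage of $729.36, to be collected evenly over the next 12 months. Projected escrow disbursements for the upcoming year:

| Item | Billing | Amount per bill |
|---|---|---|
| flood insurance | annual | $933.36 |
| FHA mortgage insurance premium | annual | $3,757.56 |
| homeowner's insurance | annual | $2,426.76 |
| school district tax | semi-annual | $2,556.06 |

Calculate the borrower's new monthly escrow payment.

Flood insurance — $933.36/yr
FHA mortgage insurance premium — $3,757.56/yr
Homeowner's insurance — $2,426.76/yr
School district tax — $2,556.06 × 2 = $5,112.12/yr
Total per year = $933.36 + $3,757.56 + $2,426.76 + $5,112.12 = $12,229.80
Monthly escrow = $12,229.80 ÷ 12 = $1,019.15
Shortage per month = $729.36 / 12 = $60.78
New monthly escrow = $1,019.15 + $60.78 = $1,079.93

$1,079.93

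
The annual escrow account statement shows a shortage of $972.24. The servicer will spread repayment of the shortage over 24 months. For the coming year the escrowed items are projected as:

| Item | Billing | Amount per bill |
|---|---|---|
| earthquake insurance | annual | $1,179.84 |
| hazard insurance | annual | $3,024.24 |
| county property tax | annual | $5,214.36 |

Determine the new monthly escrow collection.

$825.38

Earthquake insurance = $1,179.84 per year
Hazard insurance = $3,024.24 per year
County property tax = $5,214.36 per year
Yearly total = $9,418.44
Per month = $9,418.44 ÷ 12 = $784.87
Shortage spread = $972.24 / 24 = $40.51/mo
New monthly escrow = $784.87 + $40.51 = $825.38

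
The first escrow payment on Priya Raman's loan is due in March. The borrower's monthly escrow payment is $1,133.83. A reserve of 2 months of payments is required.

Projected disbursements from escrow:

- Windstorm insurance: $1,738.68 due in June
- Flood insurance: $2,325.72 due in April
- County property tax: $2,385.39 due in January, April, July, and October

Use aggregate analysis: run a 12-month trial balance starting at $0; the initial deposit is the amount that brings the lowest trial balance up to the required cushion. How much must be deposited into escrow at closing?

Cushion = 2 × $1,133.83 = $2,267.66
Trial balance (start $0, +$1,133.83 each month, − disbursements):
  Mar: +$1,133.83 → $1,133.83
  Apr: +$1,133.83 − $4,711.11 → -$2,443.45
  May: +$1,133.83 → -$1,309.62
  Jun: +$1,133.83 − $1,738.68 → -$1,914.47
  Jul: +$1,133.83 − $2,385.39 → -$3,166.03
  Aug: +$1,133.83 → -$2,032.20
  Sep: +$1,133.83 → -$898.37
  Oct: +$1,133.83 − $2,385.39 → -$2,149.93
  Nov: +$1,133.83 → -$1,016.10
  Dec: +$1,133.83 → $117.73
  Jan: +$1,133.83 − $2,385.39 → -$1,133.83
  Feb: +$1,133.83 → $0.00
Lowest trial balance = -$3,166.03 (Jul)
Initial deposit = cushion − low point = $2,267.66 − (-$3,166.03) = $5,433.69

$5,433.69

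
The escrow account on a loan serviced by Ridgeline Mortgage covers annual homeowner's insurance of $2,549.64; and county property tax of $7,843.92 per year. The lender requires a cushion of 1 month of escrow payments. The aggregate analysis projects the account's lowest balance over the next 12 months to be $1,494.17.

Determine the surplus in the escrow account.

$628.04

Homeowner's insurance: $2,549.64 annually
County property tax: $7,843.92 annually
Total annual escrow = $2,549.64 + $7,843.92 = $10,393.56
Monthly escrow = $10,393.56 / 12 = $866.13
Cushion = 1 × $866.13 = $866.13
Surplus = $1,494.17 − $866.13 = $628.04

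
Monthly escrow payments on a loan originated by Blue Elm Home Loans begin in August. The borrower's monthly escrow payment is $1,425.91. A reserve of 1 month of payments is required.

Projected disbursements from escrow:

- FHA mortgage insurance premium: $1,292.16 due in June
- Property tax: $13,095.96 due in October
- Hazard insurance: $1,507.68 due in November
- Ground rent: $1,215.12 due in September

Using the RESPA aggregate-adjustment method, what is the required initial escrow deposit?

$11,541.03

Cushion = 1 × $1,425.91 = $1,425.91
Trial balance (start $0, +$1,425.91 each month, − disbursements):
  Aug: +$1,425.91 → $1,425.91
  Sep: +$1,425.91 − $1,215.12 → $1,636.70
  Oct: +$1,425.91 − $13,095.96 → -$10,033.35
  Nov: +$1,425.91 − $1,507.68 → -$10,115.12
  Dec: +$1,425.91 → -$8,689.21
  Jan: +$1,425.91 → -$7,263.30
  Feb: +$1,425.91 → -$5,837.39
  Mar: +$1,425.91 → -$4,411.48
  Apr: +$1,425.91 → -$2,985.57
  May: +$1,425.91 → -$1,559.66
  Jun: +$1,425.91 − $1,292.16 → -$1,425.91
  Jul: +$1,425.91 → $0.00
Lowest trial balance = -$10,115.12 (Nov)
Initial deposit = cushion − low point = $1,425.91 − (-$10,115.12) = $11,541.03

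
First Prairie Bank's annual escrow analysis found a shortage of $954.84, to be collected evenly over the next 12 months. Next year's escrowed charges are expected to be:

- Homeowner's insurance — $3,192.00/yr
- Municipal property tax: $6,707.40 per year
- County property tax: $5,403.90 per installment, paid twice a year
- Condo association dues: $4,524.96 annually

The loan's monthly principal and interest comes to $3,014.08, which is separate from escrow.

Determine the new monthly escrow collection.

$2,182.25

Homeowner's insurance = $3,192.00 annually
Municipal property tax = $6,707.40 annually
County property tax = $5,403.90 × 2 = $10,807.80 annually
Condo association dues = $4,524.96 annually
Combined annual = $25,232.16
Per month = $25,232.16 ÷ 12 = $2,102.68
Monthly shortage recovery: $954.84 ÷ 12 = $79.57
Adjusted monthly = $2,102.68 + $79.57 = $2,182.25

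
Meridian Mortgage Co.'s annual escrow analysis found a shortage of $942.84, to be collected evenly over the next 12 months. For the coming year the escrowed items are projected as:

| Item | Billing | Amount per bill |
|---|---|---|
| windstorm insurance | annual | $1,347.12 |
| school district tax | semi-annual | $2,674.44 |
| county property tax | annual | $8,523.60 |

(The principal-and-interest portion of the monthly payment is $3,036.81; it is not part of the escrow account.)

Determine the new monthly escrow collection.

Windstorm insurance = $1,347.12 annually
School district tax = $2,674.44 × 2 = $5,348.88 annually
County property tax = $8,523.60 annually
Combined annual = $1,347.12 + $5,348.88 + $8,523.60 = $15,219.60
Per month = $15,219.60 ÷ 12 = $1,268.30
Shortage spread = $942.84 / 12 = $78.57/mo
Adjusted monthly = $1,268.30 + $78.57 = $1,346.87

$1,346.87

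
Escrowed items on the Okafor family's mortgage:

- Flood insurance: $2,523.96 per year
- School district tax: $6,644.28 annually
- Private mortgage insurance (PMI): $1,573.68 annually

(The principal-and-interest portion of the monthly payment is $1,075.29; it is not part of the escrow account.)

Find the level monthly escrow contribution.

$895.16

Flood insurance = $2,523.96
School district tax = $6,644.28
Private mortgage insurance (PMI) = $1,573.68
Annual escrow total = $2,523.96 + $6,644.28 + $1,573.68 = $10,741.92
Base monthly escrow = $10,741.92 ÷ 12 = $895.16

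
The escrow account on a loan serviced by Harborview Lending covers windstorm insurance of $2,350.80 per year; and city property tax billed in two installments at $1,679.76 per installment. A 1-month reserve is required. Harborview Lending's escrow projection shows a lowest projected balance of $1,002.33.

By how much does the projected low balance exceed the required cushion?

Windstorm insurance — $2,350.80/yr
City property tax — $1,679.76 × 2 = $3,359.52/yr
Total per year = $5,710.32
Monthly escrow = $5,710.32 / 12 = $475.86
Required reserve = 1 × $475.86 = $475.86
Surplus = $1,002.33 − $475.86 = $526.47

$526.47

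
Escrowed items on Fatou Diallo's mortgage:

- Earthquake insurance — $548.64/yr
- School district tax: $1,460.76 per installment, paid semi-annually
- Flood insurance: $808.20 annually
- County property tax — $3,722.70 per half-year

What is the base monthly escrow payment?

Earthquake insurance — $548.64 annually
School district tax — $1,460.76 × 2 = $2,921.52 annually
Flood insurance — $808.20 annually
County property tax — $3,722.70 × 2 = $7,445.40 annually
Total annual escrow = $11,723.76
Monthly escrow = $11,723.76 ÷ 12 = $976.98

$976.98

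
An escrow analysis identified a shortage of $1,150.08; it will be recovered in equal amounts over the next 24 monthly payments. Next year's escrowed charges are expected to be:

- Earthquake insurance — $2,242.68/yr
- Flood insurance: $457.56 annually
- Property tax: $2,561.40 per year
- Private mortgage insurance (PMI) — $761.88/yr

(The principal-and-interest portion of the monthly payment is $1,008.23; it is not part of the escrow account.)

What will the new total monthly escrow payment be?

Earthquake insurance: $2,242.68/yr
Flood insurance: $457.56/yr
Property tax: $2,561.40/yr
Private mortgage insurance (PMI): $761.88/yr
Combined annual = $2,242.68 + $457.56 + $2,561.40 + $761.88 = $6,023.52
Monthly escrow = $6,023.52 ÷ 12 = $501.96
Shortage per month = $1,150.08 ÷ 24 = $47.92
New monthly escrow = $501.96 + $47.92 = $549.88

$549.88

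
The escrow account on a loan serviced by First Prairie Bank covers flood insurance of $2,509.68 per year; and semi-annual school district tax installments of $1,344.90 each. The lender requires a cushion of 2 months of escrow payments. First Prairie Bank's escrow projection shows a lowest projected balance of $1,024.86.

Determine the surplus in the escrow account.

Flood insurance: $2,509.68/yr
School district tax: $1,344.90 × 2 = $2,689.80/yr
Total annual escrow = $5,199.48
Monthly escrow = $5,199.48 / 12 = $433.29
Required cushion = 2 × $433.29 = $866.58
Surplus = $1,024.86 − $866.58 = $158.28

$158.28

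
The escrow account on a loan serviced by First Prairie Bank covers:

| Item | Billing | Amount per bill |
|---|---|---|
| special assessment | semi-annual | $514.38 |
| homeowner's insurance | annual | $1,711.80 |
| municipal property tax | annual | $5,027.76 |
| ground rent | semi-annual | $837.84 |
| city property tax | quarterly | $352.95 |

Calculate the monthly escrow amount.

Special assessment: $514.38 × 2 = $1,028.76 per year
Homeowner's insurance: $1,711.80 per year
Municipal property tax: $5,027.76 per year
Ground rent: $837.84 × 2 = $1,675.68 per year
City property tax: $352.95 × 4 = $1,411.80 per year
Combined annual = $1,028.76 + $1,711.80 + $5,027.76 + $1,675.68 + $1,411.80 = $10,855.80
Monthly escrow = $10,855.80 ÷ 12 = $904.65

$904.65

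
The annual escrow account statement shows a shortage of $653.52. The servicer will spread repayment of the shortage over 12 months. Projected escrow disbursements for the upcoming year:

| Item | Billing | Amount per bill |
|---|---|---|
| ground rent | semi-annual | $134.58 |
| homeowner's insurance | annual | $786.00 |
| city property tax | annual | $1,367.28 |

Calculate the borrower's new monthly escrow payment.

Ground rent = $134.58 × 2 = $269.16
Homeowner's insurance = $786.00
City property tax = $1,367.28
Annual escrow total = $269.16 + $786.00 + $1,367.28 = $2,422.44
Base monthly escrow = $2,422.44 ÷ 12 = $201.87
Monthly shortage recovery: $653.52 / 12 = $54.46
Adjusted monthly = $201.87 + $54.46 = $256.33

$256.33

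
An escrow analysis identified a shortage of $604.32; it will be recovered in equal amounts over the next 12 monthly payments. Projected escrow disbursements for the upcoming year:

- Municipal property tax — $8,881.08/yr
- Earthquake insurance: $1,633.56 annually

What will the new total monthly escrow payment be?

Municipal property tax: $8,881.08
Earthquake insurance: $1,633.56
Total per year = $10,514.64
Monthly = $10,514.64 / 12 = $876.22
Monthly shortage recovery: $604.32 ÷ 12 = $50.36
Adjusted monthly = $876.22 + $50.36 = $926.58

$926.58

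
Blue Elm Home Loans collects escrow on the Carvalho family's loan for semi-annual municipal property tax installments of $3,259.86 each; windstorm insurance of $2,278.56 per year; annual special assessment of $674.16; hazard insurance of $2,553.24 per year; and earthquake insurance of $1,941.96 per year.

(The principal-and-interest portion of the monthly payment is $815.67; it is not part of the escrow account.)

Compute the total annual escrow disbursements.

$13,967.64

Municipal property tax — $3,259.86 × 2 = $6,519.72
Windstorm insurance — $2,278.56
Special assessment — $674.16
Hazard insurance — $2,553.24
Earthquake insurance — $1,941.96
Total annual escrow = $6,519.72 + $2,278.56 + $674.16 + $2,553.24 + $1,941.96 = $13,967.64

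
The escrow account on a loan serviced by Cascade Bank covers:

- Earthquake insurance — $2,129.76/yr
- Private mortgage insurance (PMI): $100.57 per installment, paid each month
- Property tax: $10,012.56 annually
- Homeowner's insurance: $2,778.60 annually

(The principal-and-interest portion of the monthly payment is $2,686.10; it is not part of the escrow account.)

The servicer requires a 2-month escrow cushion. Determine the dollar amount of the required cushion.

$2,687.96

Earthquake insurance: $2,129.76/yr
Private mortgage insurance (PMI): $100.57 × 12 = $1,206.84/yr
Property tax: $10,012.56/yr
Homeowner's insurance: $2,778.60/yr
Total per year = $2,129.76 + $1,206.84 + $10,012.56 + $2,778.60 = $16,127.76
Per month = $16,127.76 / 12 = $1,343.98
Cushion = 2 × $1,343.98 = $2,687.96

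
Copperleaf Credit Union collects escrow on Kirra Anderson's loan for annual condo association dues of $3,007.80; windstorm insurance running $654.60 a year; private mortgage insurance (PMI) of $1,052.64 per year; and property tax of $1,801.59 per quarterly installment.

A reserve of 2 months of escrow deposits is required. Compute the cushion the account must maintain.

Condo association dues = $3,007.80 annually
Windstorm insurance = $654.60 annually
Private mortgage insurance (PMI) = $1,052.64 annually
Property tax = $1,801.59 × 4 = $7,206.36 annually
Total per year = $3,007.80 + $654.60 + $1,052.64 + $7,206.36 = $11,921.40
Monthly = $11,921.40 ÷ 12 = $993.45
Required cushion = 2 × $993.45 = $1,986.90

$1,986.90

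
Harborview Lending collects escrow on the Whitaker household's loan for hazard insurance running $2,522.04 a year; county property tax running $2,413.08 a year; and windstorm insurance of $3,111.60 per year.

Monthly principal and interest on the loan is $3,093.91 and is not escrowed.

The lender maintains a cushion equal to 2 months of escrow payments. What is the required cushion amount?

$1,341.12

Hazard insurance: $2,522.04 annually
County property tax: $2,413.08 annually
Windstorm insurance: $3,111.60 annually
Combined annual = $2,522.04 + $2,413.08 + $3,111.60 = $8,046.72
Monthly escrow = $8,046.72 / 12 = $670.56
Cushion = 2 × $670.56 = $1,341.12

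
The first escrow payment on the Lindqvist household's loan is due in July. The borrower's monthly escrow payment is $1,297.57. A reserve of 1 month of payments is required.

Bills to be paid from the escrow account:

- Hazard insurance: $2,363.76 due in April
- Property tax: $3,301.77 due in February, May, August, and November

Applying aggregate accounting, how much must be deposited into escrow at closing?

Cushion = 1 × $1,297.57 = $1,297.57
Trial balance (start $0, +$1,297.57 each month, − disbursements):
  Jul: +$1,297.57 → $1,297.57
  Aug: +$1,297.57 − $3,301.77 → -$706.63
  Sep: +$1,297.57 → $590.94
  Oct: +$1,297.57 → $1,888.51
  Nov: +$1,297.57 − $3,301.77 → -$115.69
  Dec: +$1,297.57 → $1,181.88
  Jan: +$1,297.57 → $2,479.45
  Feb: +$1,297.57 − $3,301.77 → $475.25
  Mar: +$1,297.57 → $1,772.82
  Apr: +$1,297.57 − $2,363.76 → $706.63
  May: +$1,297.57 − $3,301.77 → -$1,297.57
  Jun: +$1,297.57 → $0.00
Lowest trial balance = -$1,297.57 (May)
Initial deposit = cushion − low point = $1,297.57 − (-$1,297.57) = $2,595.14

$2,595.14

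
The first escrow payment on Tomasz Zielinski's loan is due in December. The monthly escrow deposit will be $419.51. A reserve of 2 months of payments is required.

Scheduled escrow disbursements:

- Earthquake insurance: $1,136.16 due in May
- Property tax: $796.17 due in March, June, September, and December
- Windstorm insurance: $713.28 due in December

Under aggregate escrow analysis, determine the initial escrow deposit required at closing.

$2,140.40

Cushion = 2 × $419.51 = $839.02
Trial balance (start $0, +$419.51 each month, − disbursements):
  Dec: +$419.51 − $1,509.45 → -$1,089.94
  Jan: +$419.51 → -$670.43
  Feb: +$419.51 → -$250.92
  Mar: +$419.51 − $796.17 → -$627.58
  Apr: +$419.51 → -$208.07
  May: +$419.51 − $1,136.16 → -$924.72
  Jun: +$419.51 − $796.17 → -$1,301.38
  Jul: +$419.51 → -$881.87
  Aug: +$419.51 → -$462.36
  Sep: +$419.51 − $796.17 → -$839.02
  Oct: +$419.51 → -$419.51
  Nov: +$419.51 → $0.00
Lowest trial balance = -$1,301.38 (Jun)
Initial deposit = cushion − low point = $839.02 − (-$1,301.38) = $2,140.40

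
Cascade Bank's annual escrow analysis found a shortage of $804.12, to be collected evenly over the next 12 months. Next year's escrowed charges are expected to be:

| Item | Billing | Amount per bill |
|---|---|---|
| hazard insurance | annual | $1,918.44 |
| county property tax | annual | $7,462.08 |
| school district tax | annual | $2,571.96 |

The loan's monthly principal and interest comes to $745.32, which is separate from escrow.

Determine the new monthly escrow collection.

$1,063.05

Hazard insurance: $1,918.44
County property tax: $7,462.08
School district tax: $2,571.96
Total annual escrow = $1,918.44 + $7,462.08 + $2,571.96 = $11,952.48
Monthly escrow = $11,952.48 / 12 = $996.04
Shortage per month = $804.12 ÷ 12 = $67.01
New monthly escrow = $996.04 + $67.01 = $1,063.05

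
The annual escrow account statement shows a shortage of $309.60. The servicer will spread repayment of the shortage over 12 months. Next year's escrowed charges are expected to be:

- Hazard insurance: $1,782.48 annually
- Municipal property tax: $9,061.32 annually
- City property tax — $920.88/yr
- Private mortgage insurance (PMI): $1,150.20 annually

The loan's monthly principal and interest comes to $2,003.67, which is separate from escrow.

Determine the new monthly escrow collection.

$1,102.04

Hazard insurance: $1,782.48
Municipal property tax: $9,061.32
City property tax: $920.88
Private mortgage insurance (PMI): $1,150.20
Total per year = $12,914.88
Base monthly escrow = $12,914.88 ÷ 12 = $1,076.24
Shortage spread = $309.60 / 12 = $25.80/mo
New monthly escrow = $1,076.24 + $25.80 = $1,102.04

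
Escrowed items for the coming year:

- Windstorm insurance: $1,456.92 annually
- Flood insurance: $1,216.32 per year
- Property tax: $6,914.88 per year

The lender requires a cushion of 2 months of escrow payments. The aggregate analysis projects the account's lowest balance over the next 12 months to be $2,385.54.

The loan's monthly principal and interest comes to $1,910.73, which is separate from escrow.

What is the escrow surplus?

$787.52

Windstorm insurance — $1,456.92 per year
Flood insurance — $1,216.32 per year
Property tax — $6,914.88 per year
Combined annual = $1,456.92 + $1,216.32 + $6,914.88 = $9,588.12
Monthly escrow = $9,588.12 / 12 = $799.01
Required cushion = 2 × $799.01 = $1,598.02
Excess over cushion: $2,385.54 − $1,598.02 = $787.52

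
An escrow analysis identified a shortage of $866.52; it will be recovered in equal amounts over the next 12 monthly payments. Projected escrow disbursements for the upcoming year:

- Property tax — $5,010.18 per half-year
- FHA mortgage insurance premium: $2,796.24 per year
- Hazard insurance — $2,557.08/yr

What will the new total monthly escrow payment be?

$1,353.35

Property tax — $5,010.18 × 2 = $10,020.36
FHA mortgage insurance premium — $2,796.24
Hazard insurance — $2,557.08
Yearly total = $10,020.36 + $2,796.24 + $2,557.08 = $15,373.68
Monthly = $15,373.68 / 12 = $1,281.14
Monthly shortage recovery: $866.52 / 12 = $72.21
Adjusted monthly = $1,281.14 + $72.21 = $1,353.35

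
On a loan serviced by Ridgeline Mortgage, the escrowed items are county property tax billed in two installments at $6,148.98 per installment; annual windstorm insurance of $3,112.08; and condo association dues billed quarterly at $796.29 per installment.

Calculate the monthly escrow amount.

County property tax = $6,148.98 × 2 = $12,297.96 per year
Windstorm insurance = $3,112.08 per year
Condo association dues = $796.29 × 4 = $3,185.16 per year
Combined annual = $12,297.96 + $3,112.08 + $3,185.16 = $18,595.20
Base monthly escrow = $18,595.20 / 12 = $1,549.60

$1,549.60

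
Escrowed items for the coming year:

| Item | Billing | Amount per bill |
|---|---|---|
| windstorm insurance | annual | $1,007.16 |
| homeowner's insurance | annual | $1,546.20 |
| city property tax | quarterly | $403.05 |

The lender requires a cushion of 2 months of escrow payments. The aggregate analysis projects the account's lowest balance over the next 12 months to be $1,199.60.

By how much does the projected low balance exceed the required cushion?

$505.34

Windstorm insurance — $1,007.16
Homeowner's insurance — $1,546.20
City property tax — $403.05 × 4 = $1,612.20
Combined annual = $4,165.56
Per month = $4,165.56 ÷ 12 = $347.13
Required cushion = 2 × $347.13 = $694.26
Excess over cushion: $1,199.60 − $694.26 = $505.34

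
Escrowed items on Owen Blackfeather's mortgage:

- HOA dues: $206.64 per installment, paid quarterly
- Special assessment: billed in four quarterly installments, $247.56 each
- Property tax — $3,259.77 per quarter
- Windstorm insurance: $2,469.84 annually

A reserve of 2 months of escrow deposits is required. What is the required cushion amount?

HOA dues: $206.64 × 4 = $826.56
Special assessment: $247.56 × 4 = $990.24
Property tax: $3,259.77 × 4 = $13,039.08
Windstorm insurance: $2,469.84
Yearly total = $826.56 + $990.24 + $13,039.08 + $2,469.84 = $17,325.72
Per month = $17,325.72 / 12 = $1,443.81
Reserve = 2 × $1,443.81 = $2,887.62

$2,887.62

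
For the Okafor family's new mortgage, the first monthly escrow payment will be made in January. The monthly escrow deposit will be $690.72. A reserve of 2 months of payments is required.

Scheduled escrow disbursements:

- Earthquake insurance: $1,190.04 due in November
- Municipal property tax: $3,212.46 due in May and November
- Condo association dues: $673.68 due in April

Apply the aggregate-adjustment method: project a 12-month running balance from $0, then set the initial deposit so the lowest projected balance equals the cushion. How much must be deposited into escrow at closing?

Cushion = 2 × $690.72 = $1,381.44
Trial balance (start $0, +$690.72 each month, − disbursements):
  Jan: +$690.72 → $690.72
  Feb: +$690.72 → $1,381.44
  Mar: +$690.72 → $2,072.16
  Apr: +$690.72 − $673.68 → $2,089.20
  May: +$690.72 − $3,212.46 → -$432.54
  Jun: +$690.72 → $258.18
  Jul: +$690.72 → $948.90
  Aug: +$690.72 → $1,639.62
  Sep: +$690.72 → $2,330.34
  Oct: +$690.72 → $3,021.06
  Nov: +$690.72 − $4,402.50 → -$690.72
  Dec: +$690.72 → $0.00
Lowest trial balance = -$690.72 (Nov)
Initial deposit = cushion − low point = $1,381.44 − (-$690.72) = $2,072.16

$2,072.16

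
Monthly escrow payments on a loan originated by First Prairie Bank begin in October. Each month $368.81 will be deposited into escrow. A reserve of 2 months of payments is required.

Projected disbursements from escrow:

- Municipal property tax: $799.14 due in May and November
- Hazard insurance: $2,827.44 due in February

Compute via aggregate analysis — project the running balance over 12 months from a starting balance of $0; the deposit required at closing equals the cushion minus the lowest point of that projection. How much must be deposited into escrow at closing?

Cushion = 2 × $368.81 = $737.62
Trial balance (start $0, +$368.81 each month, − disbursements):
  Oct: +$368.81 → $368.81
  Nov: +$368.81 − $799.14 → -$61.52
  Dec: +$368.81 → $307.29
  Jan: +$368.81 → $676.10
  Feb: +$368.81 − $2,827.44 → -$1,782.53
  Mar: +$368.81 → -$1,413.72
  Apr: +$368.81 → -$1,044.91
  May: +$368.81 − $799.14 → -$1,475.24
  Jun: +$368.81 → -$1,106.43
  Jul: +$368.81 → -$737.62
  Aug: +$368.81 → -$368.81
  Sep: +$368.81 → $0.00
Lowest trial balance = -$1,782.53 (Feb)
Initial deposit = cushion − low point = $737.62 − (-$1,782.53) = $2,520.15

$2,520.15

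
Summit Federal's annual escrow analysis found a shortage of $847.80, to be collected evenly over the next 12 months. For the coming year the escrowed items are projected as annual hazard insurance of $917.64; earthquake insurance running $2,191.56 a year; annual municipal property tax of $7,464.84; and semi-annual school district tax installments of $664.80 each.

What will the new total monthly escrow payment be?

$1,062.62

Hazard insurance = $917.64
Earthquake insurance = $2,191.56
Municipal property tax = $7,464.84
School district tax = $664.80 × 2 = $1,329.60
Yearly total = $917.64 + $2,191.56 + $7,464.84 + $1,329.60 = $11,903.64
Monthly escrow = $11,903.64 / 12 = $991.97
Shortage spread = $847.80 / 12 = $70.65/mo
Adjusted monthly = $991.97 + $70.65 = $1,062.62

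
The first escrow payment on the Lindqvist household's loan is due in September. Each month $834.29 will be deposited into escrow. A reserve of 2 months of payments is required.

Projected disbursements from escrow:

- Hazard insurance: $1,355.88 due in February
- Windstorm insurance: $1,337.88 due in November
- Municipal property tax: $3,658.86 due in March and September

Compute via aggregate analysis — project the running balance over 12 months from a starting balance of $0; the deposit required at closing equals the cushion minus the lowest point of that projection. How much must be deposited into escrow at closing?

$5,840.03

Cushion = 2 × $834.29 = $1,668.58
Trial balance (start $0, +$834.29 each month, − disbursements):
  Sep: +$834.29 − $3,658.86 → -$2,824.57
  Oct: +$834.29 → -$1,990.28
  Nov: +$834.29 − $1,337.88 → -$2,493.87
  Dec: +$834.29 → -$1,659.58
  Jan: +$834.29 → -$825.29
  Feb: +$834.29 − $1,355.88 → -$1,346.88
  Mar: +$834.29 − $3,658.86 → -$4,171.45
  Apr: +$834.29 → -$3,337.16
  May: +$834.29 → -$2,502.87
  Jun: +$834.29 → -$1,668.58
  Jul: +$834.29 → -$834.29
  Aug: +$834.29 → $0.00
Lowest trial balance = -$4,171.45 (Mar)
Initial deposit = cushion − low point = $1,668.58 − (-$4,171.45) = $5,840.03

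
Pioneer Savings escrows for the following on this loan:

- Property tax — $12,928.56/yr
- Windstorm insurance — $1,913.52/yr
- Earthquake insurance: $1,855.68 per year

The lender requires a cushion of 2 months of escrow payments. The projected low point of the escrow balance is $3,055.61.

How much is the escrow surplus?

Property tax — $12,928.56 annually
Windstorm insurance — $1,913.52 annually
Earthquake insurance — $1,855.68 annually
Total per year = $16,697.76
Monthly = $16,697.76 / 12 = $1,391.48
Cushion = 2 × $1,391.48 = $2,782.96
Excess over cushion: $3,055.61 − $2,782.96 = $272.65

$272.65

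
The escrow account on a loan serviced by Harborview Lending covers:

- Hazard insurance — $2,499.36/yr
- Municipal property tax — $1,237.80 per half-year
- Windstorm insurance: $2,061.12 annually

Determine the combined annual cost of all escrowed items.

Hazard insurance = $2,499.36 per year
Municipal property tax = $1,237.80 × 2 = $2,475.60 per year
Windstorm insurance = $2,061.12 per year
Combined annual = $2,499.36 + $2,475.60 + $2,061.12 = $7,036.08

$7,036.08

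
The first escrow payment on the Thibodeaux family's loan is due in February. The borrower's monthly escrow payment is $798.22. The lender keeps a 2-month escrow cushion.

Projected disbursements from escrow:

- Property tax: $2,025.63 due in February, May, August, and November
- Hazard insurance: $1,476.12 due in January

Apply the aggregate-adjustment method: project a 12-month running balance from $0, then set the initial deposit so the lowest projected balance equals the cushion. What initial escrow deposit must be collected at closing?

$2,823.85

Cushion = 2 × $798.22 = $1,596.44
Trial balance (start $0, +$798.22 each month, − disbursements):
  Feb: +$798.22 − $2,025.63 → -$1,227.41
  Mar: +$798.22 → -$429.19
  Apr: +$798.22 → $369.03
  May: +$798.22 − $2,025.63 → -$858.38
  Jun: +$798.22 → -$60.16
  Jul: +$798.22 → $738.06
  Aug: +$798.22 − $2,025.63 → -$489.35
  Sep: +$798.22 → $308.87
  Oct: +$798.22 → $1,107.09
  Nov: +$798.22 − $2,025.63 → -$120.32
  Dec: +$798.22 → $677.90
  Jan: +$798.22 − $1,476.12 → $0.00
Lowest trial balance = -$1,227.41 (Feb)
Initial deposit = cushion − low point = $1,596.44 − (-$1,227.41) = $2,823.85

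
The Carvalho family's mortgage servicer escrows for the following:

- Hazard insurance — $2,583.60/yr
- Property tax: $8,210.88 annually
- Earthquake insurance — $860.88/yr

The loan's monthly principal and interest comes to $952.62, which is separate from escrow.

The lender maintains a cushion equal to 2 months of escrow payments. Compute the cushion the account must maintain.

Hazard insurance: $2,583.60/yr
Property tax: $8,210.88/yr
Earthquake insurance: $860.88/yr
Total per year = $2,583.60 + $8,210.88 + $860.88 = $11,655.36
Monthly = $11,655.36 ÷ 12 = $971.28
Cushion = 2 × $971.28 = $1,942.56

$1,942.56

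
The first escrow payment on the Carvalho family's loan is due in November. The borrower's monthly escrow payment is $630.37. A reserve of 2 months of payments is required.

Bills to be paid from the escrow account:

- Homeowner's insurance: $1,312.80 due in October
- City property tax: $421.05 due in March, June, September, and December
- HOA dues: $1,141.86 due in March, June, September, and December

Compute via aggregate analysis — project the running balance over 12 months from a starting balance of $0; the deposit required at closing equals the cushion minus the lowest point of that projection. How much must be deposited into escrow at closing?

$1,562.91

Cushion = 2 × $630.37 = $1,260.74
Trial balance (start $0, +$630.37 each month, − disbursements):
  Nov: +$630.37 → $630.37
  Dec: +$630.37 − $1,562.91 → -$302.17
  Jan: +$630.37 → $328.20
  Feb: +$630.37 → $958.57
  Mar: +$630.37 − $1,562.91 → $26.03
  Apr: +$630.37 → $656.40
  May: +$630.37 → $1,286.77
  Jun: +$630.37 − $1,562.91 → $354.23
  Jul: +$630.37 → $984.60
  Aug: +$630.37 → $1,614.97
  Sep: +$630.37 − $1,562.91 → $682.43
  Oct: +$630.37 − $1,312.80 → $0.00
Lowest trial balance = -$302.17 (Dec)
Initial deposit = cushion − low point = $1,260.74 − (-$302.17) = $1,562.91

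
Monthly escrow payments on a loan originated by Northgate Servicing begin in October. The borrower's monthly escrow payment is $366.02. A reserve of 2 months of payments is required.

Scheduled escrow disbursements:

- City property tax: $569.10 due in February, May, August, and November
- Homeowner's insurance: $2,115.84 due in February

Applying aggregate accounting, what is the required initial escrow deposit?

Cushion = 2 × $366.02 = $732.04
Trial balance (start $0, +$366.02 each month, − disbursements):
  Oct: +$366.02 → $366.02
  Nov: +$366.02 − $569.10 → $162.94
  Dec: +$366.02 → $528.96
  Jan: +$366.02 → $894.98
  Feb: +$366.02 − $2,684.94 → -$1,423.94
  Mar: +$366.02 → -$1,057.92
  Apr: +$366.02 → -$691.90
  May: +$366.02 − $569.10 → -$894.98
  Jun: +$366.02 → -$528.96
  Jul: +$366.02 → -$162.94
  Aug: +$366.02 − $569.10 → -$366.02
  Sep: +$366.02 → $0.00
Lowest trial balance = -$1,423.94 (Feb)
Initial deposit = cushion − low point = $732.04 − (-$1,423.94) = $2,155.98

$2,155.98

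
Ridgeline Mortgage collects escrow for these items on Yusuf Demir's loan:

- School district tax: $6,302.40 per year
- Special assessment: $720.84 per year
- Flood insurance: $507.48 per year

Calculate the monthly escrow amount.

School district tax — $6,302.40 per year
Special assessment — $720.84 per year
Flood insurance — $507.48 per year
Total annual escrow = $6,302.40 + $720.84 + $507.48 = $7,530.72
Per month = $7,530.72 ÷ 12 = $627.56

$627.56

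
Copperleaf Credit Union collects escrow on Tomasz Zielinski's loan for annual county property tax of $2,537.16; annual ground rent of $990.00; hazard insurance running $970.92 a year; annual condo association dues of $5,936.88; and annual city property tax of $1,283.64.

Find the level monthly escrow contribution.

$976.55

County property tax — $2,537.16
Ground rent — $990.00
Hazard insurance — $970.92
Condo association dues — $5,936.88
City property tax — $1,283.64
Combined annual = $2,537.16 + $990.00 + $970.92 + $5,936.88 + $1,283.64 = $11,718.60
Base monthly escrow = $11,718.60 / 12 = $976.55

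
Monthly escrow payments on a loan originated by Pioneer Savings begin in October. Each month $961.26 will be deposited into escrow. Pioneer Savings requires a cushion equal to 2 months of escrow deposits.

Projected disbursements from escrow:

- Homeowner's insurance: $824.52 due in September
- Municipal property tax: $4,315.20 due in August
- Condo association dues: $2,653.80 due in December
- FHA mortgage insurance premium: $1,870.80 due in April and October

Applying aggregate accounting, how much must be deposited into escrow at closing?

Cushion = 2 × $961.26 = $1,922.52
Trial balance (start $0, +$961.26 each month, − disbursements):
  Oct: +$961.26 − $1,870.80 → -$909.54
  Nov: +$961.26 → $51.72
  Dec: +$961.26 − $2,653.80 → -$1,640.82
  Jan: +$961.26 → -$679.56
  Feb: +$961.26 → $281.70
  Mar: +$961.26 → $1,242.96
  Apr: +$961.26 − $1,870.80 → $333.42
  May: +$961.26 → $1,294.68
  Jun: +$961.26 → $2,255.94
  Jul: +$961.26 → $3,217.20
  Aug: +$961.26 − $4,315.20 → -$136.74
  Sep: +$961.26 − $824.52 → $0.00
Lowest trial balance = -$1,640.82 (Dec)
Initial deposit = cushion − low point = $1,922.52 − (-$1,640.82) = $3,563.34

$3,563.34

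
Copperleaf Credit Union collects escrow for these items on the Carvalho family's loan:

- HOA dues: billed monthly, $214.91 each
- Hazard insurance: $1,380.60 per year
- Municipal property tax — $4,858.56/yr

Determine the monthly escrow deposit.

$734.84

HOA dues: $214.91 × 12 = $2,578.92 per year
Hazard insurance: $1,380.60 per year
Municipal property tax: $4,858.56 per year
Combined annual = $8,818.08
Per month = $8,818.08 / 12 = $734.84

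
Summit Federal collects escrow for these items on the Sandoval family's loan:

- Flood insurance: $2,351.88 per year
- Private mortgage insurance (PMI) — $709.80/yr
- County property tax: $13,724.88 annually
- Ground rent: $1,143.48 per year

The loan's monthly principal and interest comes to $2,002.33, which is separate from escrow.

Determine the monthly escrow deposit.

$1,494.17

Flood insurance = $2,351.88
Private mortgage insurance (PMI) = $709.80
County property tax = $13,724.88
Ground rent = $1,143.48
Total per year = $17,930.04
Monthly escrow = $17,930.04 ÷ 12 = $1,494.17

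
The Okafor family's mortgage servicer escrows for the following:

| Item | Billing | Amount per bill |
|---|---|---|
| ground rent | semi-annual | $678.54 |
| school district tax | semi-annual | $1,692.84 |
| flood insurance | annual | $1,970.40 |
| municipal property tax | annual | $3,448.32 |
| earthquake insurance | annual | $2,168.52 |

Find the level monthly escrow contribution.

$1,027.50

Ground rent — $678.54 × 2 = $1,357.08/yr
School district tax — $1,692.84 × 2 = $3,385.68/yr
Flood insurance — $1,970.40/yr
Municipal property tax — $3,448.32/yr
Earthquake insurance — $2,168.52/yr
Total annual escrow = $12,330.00
Per month = $12,330.00 ÷ 12 = $1,027.50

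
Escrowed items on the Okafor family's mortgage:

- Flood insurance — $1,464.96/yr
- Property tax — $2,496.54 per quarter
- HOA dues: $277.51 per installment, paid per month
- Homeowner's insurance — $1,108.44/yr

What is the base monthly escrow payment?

$1,324.14

Flood insurance — $1,464.96 annually
Property tax — $2,496.54 × 4 = $9,986.16 annually
HOA dues — $277.51 × 12 = $3,330.12 annually
Homeowner's insurance — $1,108.44 annually
Combined annual = $15,889.68
Per month = $15,889.68 ÷ 12 = $1,324.14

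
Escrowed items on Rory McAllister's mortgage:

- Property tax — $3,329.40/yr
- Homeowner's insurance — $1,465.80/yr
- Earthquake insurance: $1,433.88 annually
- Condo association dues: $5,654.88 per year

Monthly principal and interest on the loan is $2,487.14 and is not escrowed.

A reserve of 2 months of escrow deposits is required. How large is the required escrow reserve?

Property tax — $3,329.40/yr
Homeowner's insurance — $1,465.80/yr
Earthquake insurance — $1,433.88/yr
Condo association dues — $5,654.88/yr
Combined annual = $3,329.40 + $1,465.80 + $1,433.88 + $5,654.88 = $11,883.96
Base monthly escrow = $11,883.96 ÷ 12 = $990.33
Cushion = 2 × $990.33 = $1,980.66

$1,980.66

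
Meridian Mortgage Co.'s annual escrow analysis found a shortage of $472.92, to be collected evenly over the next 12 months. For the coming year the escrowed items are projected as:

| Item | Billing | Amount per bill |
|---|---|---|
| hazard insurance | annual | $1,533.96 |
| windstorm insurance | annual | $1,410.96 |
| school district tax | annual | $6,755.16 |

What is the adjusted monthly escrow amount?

$847.75

Hazard insurance = $1,533.96/yr
Windstorm insurance = $1,410.96/yr
School district tax = $6,755.16/yr
Yearly total = $1,533.96 + $1,410.96 + $6,755.16 = $9,700.08
Monthly = $9,700.08 / 12 = $808.34
Shortage per month = $472.92 ÷ 12 = $39.41
New monthly escrow = $808.34 + $39.41 = $847.75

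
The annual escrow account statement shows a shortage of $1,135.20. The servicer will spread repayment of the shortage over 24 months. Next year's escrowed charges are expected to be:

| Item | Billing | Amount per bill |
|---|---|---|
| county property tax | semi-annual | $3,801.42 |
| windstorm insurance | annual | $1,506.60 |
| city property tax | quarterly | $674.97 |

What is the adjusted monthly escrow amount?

$1,031.41

County property tax: $3,801.42 × 2 = $7,602.84 per year
Windstorm insurance: $1,506.60 per year
City property tax: $674.97 × 4 = $2,699.88 per year
Annual escrow total = $11,809.32
Per month = $11,809.32 ÷ 12 = $984.11
Monthly shortage recovery: $1,135.20 / 24 = $47.30
New monthly escrow = $984.11 + $47.30 = $1,031.41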